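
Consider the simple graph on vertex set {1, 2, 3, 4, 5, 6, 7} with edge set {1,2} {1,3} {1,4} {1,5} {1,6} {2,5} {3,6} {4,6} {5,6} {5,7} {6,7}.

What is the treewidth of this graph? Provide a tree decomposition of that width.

Treewidth 2.
One optimal decomposition is:
Bags: B1 = {1, 4, 6}  B2 = {1, 3, 6}  B3 = {1, 5, 6}  B4 = {5, 6, 7}  B5 = {1, 2, 5}
Tree: B1–B2, B2–B3, B3–B4, B3–B5

The largest bag has 3 vertices, giving width 2; this decomposition certifies tw(G) ≤ 2. Conversely, {1, 2, 5} is a clique of size 3, and the vertices of any clique must share a bag in every tree decomposition; so some bag has ≥ 3 vertices and tw(G) ≥ 2. Therefore the treewidth is 2.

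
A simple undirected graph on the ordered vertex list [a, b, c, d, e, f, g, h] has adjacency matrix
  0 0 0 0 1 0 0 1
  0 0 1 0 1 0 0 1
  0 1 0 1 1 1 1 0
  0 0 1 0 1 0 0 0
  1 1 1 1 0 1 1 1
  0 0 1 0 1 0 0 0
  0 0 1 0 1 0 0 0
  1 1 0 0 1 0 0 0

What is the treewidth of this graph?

2

A width-2 tree decomposition is:
Bags: B1 = {c, d, e}  B2 = {c, e, g}  B3 = {b, c, e}  B4 = {c, e, f}  B5 = {b, e, h}  B6 = {a, e, h}
Tree: B1–B2, B2–B3, B1–B4, B3–B5, B5–B6
The largest bag has 3 vertices, giving width 2; this decomposition certifies tw(G) ≤ 2. Conversely, {a, e, h} is a clique of size 3, and the vertices of any clique must share a bag in every tree decomposition; so some bag has ≥ 3 vertices and tw(G) ≥ 2. Therefore the treewidth is 2.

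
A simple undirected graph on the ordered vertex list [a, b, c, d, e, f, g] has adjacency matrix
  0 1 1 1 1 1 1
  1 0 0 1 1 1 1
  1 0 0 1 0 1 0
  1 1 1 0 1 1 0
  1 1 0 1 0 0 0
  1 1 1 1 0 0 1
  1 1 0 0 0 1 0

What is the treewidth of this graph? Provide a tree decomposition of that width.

Every bag has size at most 4, so the width is 4 − 1 = 3 and tw(G) ≤ 3. On the other hand G contains the 4-clique {a, b, d, e}. A clique must lie in a single bag of any decomposition, so no decomposition can have width below 3. The upper and lower bounds meet at 3, so that is the treewidth.

Treewidth 3.
One optimal decomposition is:
Bags: B1 = {a, b, d, f}  B2 = {a, c, d, f}  B3 = {a, b, f, g}  B4 = {a, b, d, e}
Tree: B1–B2, B1–B3, B1–B4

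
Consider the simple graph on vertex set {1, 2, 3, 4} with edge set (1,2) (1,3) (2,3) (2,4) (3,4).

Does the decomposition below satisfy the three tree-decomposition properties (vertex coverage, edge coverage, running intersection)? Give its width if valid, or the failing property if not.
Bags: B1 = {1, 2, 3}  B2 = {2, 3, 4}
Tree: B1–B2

Yes; width 2.

Every vertex of G appears in some bag (union = {1, 2, 3, 4}); every edge is covered by a bag; and for each vertex v the set of bags containing v is connected in the bag tree. The decomposition is therefore valid. The largest bag has 3 vertices, so the width is 2.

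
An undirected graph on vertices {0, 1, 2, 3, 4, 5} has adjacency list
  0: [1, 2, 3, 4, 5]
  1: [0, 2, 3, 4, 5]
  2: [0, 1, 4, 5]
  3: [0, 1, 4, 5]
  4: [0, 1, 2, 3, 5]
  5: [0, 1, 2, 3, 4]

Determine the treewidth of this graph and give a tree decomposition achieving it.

Treewidth 4.
Bags: B1 = {0, 1, 2, 4, 5}  B2 = {0, 1, 3, 4, 5}
Tree: B1–B2

Each bag holds 5 vertices, so the decomposition has width 4, which upper-bounds the treewidth. On the other hand G contains the 5-clique {0, 1, 2, 4, 5}. A clique must lie in a single bag of any decomposition, so no decomposition can have width below 4. Combining the bounds, tw(G) = 4.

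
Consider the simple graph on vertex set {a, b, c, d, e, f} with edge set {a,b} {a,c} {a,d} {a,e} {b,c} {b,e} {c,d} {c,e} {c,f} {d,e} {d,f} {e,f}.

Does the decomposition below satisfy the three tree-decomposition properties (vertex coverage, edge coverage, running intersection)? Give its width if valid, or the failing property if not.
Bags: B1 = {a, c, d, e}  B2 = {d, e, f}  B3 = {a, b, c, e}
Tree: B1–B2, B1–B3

A tree decomposition must satisfy three properties: every vertex lies in some bag; for every edge, both endpoints lie together in some bag; and for every vertex, the bags containing it form a connected subtree. Here edge (c,f) lies in no bag, so the decomposition is invalid.

No — edge (c,f) lies in no bag.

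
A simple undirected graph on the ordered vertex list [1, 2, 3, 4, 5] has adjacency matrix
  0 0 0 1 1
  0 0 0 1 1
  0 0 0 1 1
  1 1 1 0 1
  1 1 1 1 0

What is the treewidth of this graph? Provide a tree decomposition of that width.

Every bag has size at most 3, so the width is 3 − 1 = 2 and tw(G) ≤ 2. Conversely, {1, 4, 5} is a clique of size 3, and the vertices of any clique must share a bag in every tree decomposition; so some bag has ≥ 3 vertices and tw(G) ≥ 2. Combining the bounds, tw(G) = 2.

Treewidth 2.
One such decomposition:
Bags: B1 = {3, 4, 5}  B2 = {2, 4, 5}  B3 = {1, 4, 5}
Tree: B1–B2, B1–B3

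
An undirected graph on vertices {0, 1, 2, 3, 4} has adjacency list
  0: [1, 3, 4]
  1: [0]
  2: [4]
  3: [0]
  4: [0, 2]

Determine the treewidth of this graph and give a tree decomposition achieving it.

Treewidth 1.
One optimal decomposition is:
Bags: B1 = {0, 4}  B2 = {2, 4}  B3 = {0, 3}  B4 = {0, 1}
Tree: B1–B2, B1–B3, B1–B4

The largest bag has 2 vertices, giving width 1; this decomposition certifies tw(G) ≤ 1. G has an edge, so its treewidth is at least 1. The upper and lower bounds meet at 1, so that is the treewidth.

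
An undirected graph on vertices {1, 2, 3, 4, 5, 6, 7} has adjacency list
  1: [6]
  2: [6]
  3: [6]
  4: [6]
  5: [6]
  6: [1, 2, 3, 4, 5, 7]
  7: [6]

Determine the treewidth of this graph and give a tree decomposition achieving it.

Each bag holds 2 vertices, so the decomposition has width 1, which upper-bounds the treewidth. Since G has at least one edge (e.g. 2–6), it is not an edgeless graph, so tw(G) ≥ 1. The upper and lower bounds meet at 1, so that is the treewidth.

Treewidth 1.
Bags: B1 = {2, 6}  B2 = {5, 6}  B3 = {1, 6}  B4 = {4, 6}  B5 = {3, 6}  B6 = {6, 7}
Tree: B1–B2, B1–B3, B1–B4, B1–B5, B1–B6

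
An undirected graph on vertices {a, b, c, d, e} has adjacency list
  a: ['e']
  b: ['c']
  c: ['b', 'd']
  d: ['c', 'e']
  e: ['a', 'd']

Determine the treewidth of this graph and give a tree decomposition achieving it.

Treewidth 1.
Bags: B1 = {b, c}  B2 = {c, d}  B3 = {d, e}  B4 = {a, e}
Tree: B1–B2, B2–B3, B3–B4

The largest bag has 2 vertices, giving width 1; this decomposition certifies tw(G) ≤ 1. Since G has at least one edge (e.g. b–c), it is not an edgeless graph, so tw(G) ≥ 1. Therefore the treewidth is 1.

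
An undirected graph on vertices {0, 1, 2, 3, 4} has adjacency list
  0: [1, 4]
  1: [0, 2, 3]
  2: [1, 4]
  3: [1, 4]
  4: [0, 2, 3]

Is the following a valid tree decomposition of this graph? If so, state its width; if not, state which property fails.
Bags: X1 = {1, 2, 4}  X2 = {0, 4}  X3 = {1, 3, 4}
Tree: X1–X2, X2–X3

No — edge (1,0) lies in no bag.

A tree decomposition must satisfy three properties: every vertex lies in some bag; for every edge, both endpoints lie together in some bag; and for every vertex, the bags containing it form a connected subtree. Here edge (1,0) lies in no bag, so the decomposition is invalid.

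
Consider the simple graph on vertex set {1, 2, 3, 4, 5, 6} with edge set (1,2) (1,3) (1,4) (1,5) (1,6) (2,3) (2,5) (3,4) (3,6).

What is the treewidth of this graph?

2

A width-2 tree decomposition is:
Bags: B1 = {1, 2, 3}  B2 = {1, 3, 4}  B3 = {1, 3, 6}  B4 = {1, 2, 5}
Tree: B1–B2, B2–B3, B1–B4
Each bag holds 3 vertices, so the decomposition has width 2, which upper-bounds the treewidth. For the lower bound, the 3 vertices {1, 2, 3} are pairwise adjacent, and any tree decomposition puts a clique entirely inside one bag — forcing width ≥ 2. Therefore the treewidth is 2.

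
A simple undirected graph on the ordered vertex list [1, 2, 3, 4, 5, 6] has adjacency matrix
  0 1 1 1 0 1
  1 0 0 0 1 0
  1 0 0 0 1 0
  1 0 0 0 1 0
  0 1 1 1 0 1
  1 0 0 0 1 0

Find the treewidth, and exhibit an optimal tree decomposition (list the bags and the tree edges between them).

Treewidth 2.
One such decomposition:
Bags: B1 = {1, 3, 5}  B2 = {1, 4, 5}  B3 = {1, 2, 5}  B4 = {1, 5, 6}
Tree: B1–B2, B2–B3, B3–B4

Every bag has size at most 3, so the width is 3 − 1 = 2 and tw(G) ≤ 2. For the lower bound, G contains the cycle 3–5–4–1–3, so G is not a forest; only forests have treewidth ≤ 1, hence tw(G) ≥ 2. Combining the bounds, tw(G) = 2.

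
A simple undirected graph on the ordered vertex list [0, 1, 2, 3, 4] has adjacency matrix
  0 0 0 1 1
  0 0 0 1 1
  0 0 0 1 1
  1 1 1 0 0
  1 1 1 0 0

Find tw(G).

A width-2 tree decomposition is:
Bags: B1 = {2, 3, 4}  B2 = {1, 3, 4}  B3 = {0, 3, 4}
Tree: B1–B2, B2–B3
The largest bag has 3 vertices, giving width 2; this decomposition certifies tw(G) ≤ 2. The edges 4–2–3–1–4 form a cycle, so G is not a tree and its treewidth is at least 2. Hence tw(G) = 2 exactly.

2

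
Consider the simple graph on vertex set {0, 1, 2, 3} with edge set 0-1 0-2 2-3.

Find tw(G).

A width-1 tree decomposition is:
Bags: B1 = {0, 2}  B2 = {0, 1}  B3 = {2, 3}
Tree: B1–B2, B1–B3
The largest bag has 2 vertices, giving width 1; this decomposition certifies tw(G) ≤ 1. Any graph with an edge has treewidth ≥ 1, and G has the edge 2–0. The upper and lower bounds meet at 1, so that is the treewidth.

1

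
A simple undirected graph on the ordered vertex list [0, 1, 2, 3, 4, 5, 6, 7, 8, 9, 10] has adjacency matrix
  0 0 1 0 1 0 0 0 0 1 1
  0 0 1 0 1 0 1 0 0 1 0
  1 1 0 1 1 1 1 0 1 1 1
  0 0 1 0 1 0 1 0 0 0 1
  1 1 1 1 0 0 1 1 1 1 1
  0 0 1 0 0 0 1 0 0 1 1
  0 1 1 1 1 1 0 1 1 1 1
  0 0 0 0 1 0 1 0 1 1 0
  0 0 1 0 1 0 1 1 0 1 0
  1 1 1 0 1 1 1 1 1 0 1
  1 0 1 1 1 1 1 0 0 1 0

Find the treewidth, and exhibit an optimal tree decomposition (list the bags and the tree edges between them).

Treewidth 4.
Bags: B1 = {2, 4, 6, 9, 10}  B2 = {2, 3, 4, 6, 10}  B3 = {2, 5, 6, 9, 10}  B4 = {2, 4, 6, 8, 9}  B5 = {0, 2, 4, 9, 10}  B6 = {4, 6, 7, 8, 9}  B7 = {1, 2, 4, 6, 9}
Tree: B1–B2, B1–B3, B1–B4, B1–B5, B4–B6, B1–B7

Each bag holds 5 vertices, so the decomposition has width 4, which upper-bounds the treewidth. For the lower bound, the 5 vertices {0, 2, 4, 9, 10} are pairwise adjacent, and any tree decomposition puts a clique entirely inside one bag — forcing width ≥ 4. Therefore the treewidth is 4.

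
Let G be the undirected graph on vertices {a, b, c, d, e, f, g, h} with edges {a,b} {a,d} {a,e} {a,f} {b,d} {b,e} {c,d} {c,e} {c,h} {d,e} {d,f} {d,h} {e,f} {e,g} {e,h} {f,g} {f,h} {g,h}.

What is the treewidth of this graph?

3

A width-3 tree decomposition is:
Bags: B1 = {c, d, e, h}  B2 = {d, e, f, h}  B3 = {a, d, e, f}  B4 = {a, b, d, e}  B5 = {e, f, g, h}
Tree: B1–B2, B2–B3, B3–B4, B2–B5
Each bag holds 4 vertices, so the decomposition has width 3, which upper-bounds the treewidth. On the other hand G contains the 4-clique {c, d, e, h}. A clique must lie in a single bag of any decomposition, so no decomposition can have width below 3. The upper and lower bounds meet at 3, so that is the treewidth.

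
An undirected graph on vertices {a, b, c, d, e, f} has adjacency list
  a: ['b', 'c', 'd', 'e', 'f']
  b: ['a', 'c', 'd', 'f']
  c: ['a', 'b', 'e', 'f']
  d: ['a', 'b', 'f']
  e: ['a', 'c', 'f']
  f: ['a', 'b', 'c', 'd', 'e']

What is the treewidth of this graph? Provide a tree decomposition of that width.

Treewidth 3.
One such decomposition:
Bags: B1 = {a, b, d, f}  B2 = {a, b, c, f}  B3 = {a, c, e, f}
Tree: B1–B2, B2–B3

The largest bag has 4 vertices, giving width 3; this decomposition certifies tw(G) ≤ 3. On the other hand G contains the 4-clique {a, b, d, f}. A clique must lie in a single bag of any decomposition, so no decomposition can have width below 3. Therefore the treewidth is 3.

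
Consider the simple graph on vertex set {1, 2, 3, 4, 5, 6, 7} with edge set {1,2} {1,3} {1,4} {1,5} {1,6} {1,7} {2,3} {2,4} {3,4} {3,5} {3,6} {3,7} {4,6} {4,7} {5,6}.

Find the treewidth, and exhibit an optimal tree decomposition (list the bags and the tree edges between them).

Treewidth 3.
One optimal decomposition is:
Bags: B1 = {1, 2, 3, 4}  B2 = {1, 3, 4, 6}  B3 = {1, 3, 4, 7}  B4 = {1, 3, 5, 6}
Tree: B1–B2, B1–B3, B2–B4

Every bag has size at most 4, so the width is 4 − 1 = 3 and tw(G) ≤ 3. Conversely, {1, 2, 3, 4} is a clique of size 4, and the vertices of any clique must share a bag in every tree decomposition; so some bag has ≥ 4 vertices and tw(G) ≥ 3. Hence tw(G) = 3 exactly.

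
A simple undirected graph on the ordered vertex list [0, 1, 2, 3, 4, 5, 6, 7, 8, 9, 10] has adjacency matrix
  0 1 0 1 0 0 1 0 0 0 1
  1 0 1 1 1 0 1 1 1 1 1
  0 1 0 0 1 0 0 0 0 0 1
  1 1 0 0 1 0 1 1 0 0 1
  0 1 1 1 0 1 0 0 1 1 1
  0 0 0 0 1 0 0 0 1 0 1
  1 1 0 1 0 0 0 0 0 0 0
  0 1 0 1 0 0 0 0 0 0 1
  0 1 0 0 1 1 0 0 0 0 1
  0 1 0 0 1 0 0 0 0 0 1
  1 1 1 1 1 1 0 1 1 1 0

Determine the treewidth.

A width-3 tree decomposition is:
Bags: B1 = {1, 4, 8, 10}  B2 = {1, 2, 4, 10}  B3 = {1, 4, 9, 10}  B4 = {1, 3, 4, 10}  B5 = {4, 5, 8, 10}  B6 = {0, 1, 3, 10}  B7 = {1, 3, 7, 10}  B8 = {0, 1, 3, 6}
Tree: B1–B2, B2–B3, B2–B4, B1–B5, B4–B6, B4–B7, B6–B8
Every bag has size at most 4, so the width is 4 − 1 = 3 and tw(G) ≤ 3. On the other hand G contains the 4-clique {0, 1, 3, 10}. A clique must lie in a single bag of any decomposition, so no decomposition can have width below 3. Therefore the treewidth is 3.

3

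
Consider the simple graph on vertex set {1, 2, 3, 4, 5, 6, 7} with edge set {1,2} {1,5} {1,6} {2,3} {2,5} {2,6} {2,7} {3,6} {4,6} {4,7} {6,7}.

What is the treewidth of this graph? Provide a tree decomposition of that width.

Each bag holds 3 vertices, so the decomposition has width 2, which upper-bounds the treewidth. For the lower bound, the 3 vertices {1, 2, 5} are pairwise adjacent, and any tree decomposition puts a clique entirely inside one bag — forcing width ≥ 2. The upper and lower bounds meet at 2, so that is the treewidth.

Treewidth 2.
One such decomposition:
Bags: B1 = {2, 3, 6}  B2 = {2, 6, 7}  B3 = {4, 6, 7}  B4 = {1, 2, 6}  B5 = {1, 2, 5}
Tree: B1–B2, B2–B3, B1–B4, B4–B5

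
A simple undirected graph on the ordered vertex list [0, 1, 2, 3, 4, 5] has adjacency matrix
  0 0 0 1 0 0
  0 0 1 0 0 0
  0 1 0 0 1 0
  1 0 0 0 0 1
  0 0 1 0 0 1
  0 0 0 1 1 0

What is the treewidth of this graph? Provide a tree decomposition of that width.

Treewidth 1.
Bags: B1 = {0, 3}  B2 = {3, 5}  B3 = {4, 5}  B4 = {2, 4}  B5 = {1, 2}
Tree: B1–B2, B2–B3, B3–B4, B4–B5

Each bag holds 2 vertices, so the decomposition has width 1, which upper-bounds the treewidth. Since G has at least one edge (e.g. 0–3), it is not an edgeless graph, so tw(G) ≥ 1. Therefore the treewidth is 1.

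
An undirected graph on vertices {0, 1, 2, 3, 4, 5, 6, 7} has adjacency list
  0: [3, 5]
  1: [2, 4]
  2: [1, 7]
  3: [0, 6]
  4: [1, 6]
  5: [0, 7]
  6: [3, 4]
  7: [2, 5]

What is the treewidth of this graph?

A width-2 tree decomposition is:
Bags: B1 = {0, 3, 6}  B2 = {0, 4, 6}  B3 = {0, 1, 4}  B4 = {0, 1, 2}  B5 = {0, 2, 7}  B6 = {0, 5, 7}
Tree: B1–B2, B2–B3, B3–B4, B4–B5, B5–B6
The largest bag has 3 vertices, giving width 2; this decomposition certifies tw(G) ≤ 2. The edges 0–3–6–4–1–2–7–5–0 form a cycle, so G is not a tree and its treewidth is at least 2. Combining the bounds, tw(G) = 2.

2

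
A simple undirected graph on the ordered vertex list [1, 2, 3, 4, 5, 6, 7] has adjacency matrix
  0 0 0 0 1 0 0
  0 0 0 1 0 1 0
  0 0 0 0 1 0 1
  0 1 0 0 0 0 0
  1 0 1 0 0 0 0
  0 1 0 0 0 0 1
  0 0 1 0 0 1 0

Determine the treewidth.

1

A width-1 tree decomposition is:
Bags: B1 = {1, 5}  B2 = {3, 5}  B3 = {3, 7}  B4 = {6, 7}  B5 = {2, 6}  B6 = {2, 4}
Tree: B1–B2, B2–B3, B3–B4, B4–B5, B5–B6
Each bag holds 2 vertices, so the decomposition has width 1, which upper-bounds the treewidth. Any graph with an edge has treewidth ≥ 1, and G has the edge 1–5. Therefore the treewidth is 1.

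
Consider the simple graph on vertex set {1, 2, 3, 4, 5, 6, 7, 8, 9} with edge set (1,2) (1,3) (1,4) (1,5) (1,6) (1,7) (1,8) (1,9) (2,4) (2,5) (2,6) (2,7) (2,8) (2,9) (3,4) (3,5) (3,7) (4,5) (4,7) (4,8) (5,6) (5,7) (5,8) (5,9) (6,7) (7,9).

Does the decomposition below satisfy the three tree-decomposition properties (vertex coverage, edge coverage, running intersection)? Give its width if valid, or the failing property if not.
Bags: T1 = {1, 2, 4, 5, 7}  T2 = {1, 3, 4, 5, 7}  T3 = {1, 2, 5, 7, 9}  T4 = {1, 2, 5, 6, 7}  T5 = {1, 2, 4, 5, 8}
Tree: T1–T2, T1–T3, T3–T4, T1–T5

Every vertex of G appears in some bag (union = {1, 2, 3, 4, 5, 6, 7, 8, 9}); every edge is covered by a bag; and for each vertex v the set of bags containing v is connected in the bag tree. The decomposition is therefore valid. The largest bag has 5 vertices, so the width is 4.

Yes; width 4.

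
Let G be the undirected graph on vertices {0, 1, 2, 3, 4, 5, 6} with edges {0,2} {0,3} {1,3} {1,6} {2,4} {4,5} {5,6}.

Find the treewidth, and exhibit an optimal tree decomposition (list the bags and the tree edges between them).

The largest bag has 3 vertices, giving width 2; this decomposition certifies tw(G) ≤ 2. The edges 6–1–3–0–2–4–5–6 form a cycle, so G is not a tree and its treewidth is at least 2. Hence tw(G) = 2 exactly.

Treewidth 2.
One optimal decomposition is:
Bags: B1 = {1, 3, 6}  B2 = {0, 3, 6}  B3 = {0, 2, 6}  B4 = {2, 4, 6}  B5 = {4, 5, 6}
Tree: B1–B2, B2–B3, B3–B4, B4–B5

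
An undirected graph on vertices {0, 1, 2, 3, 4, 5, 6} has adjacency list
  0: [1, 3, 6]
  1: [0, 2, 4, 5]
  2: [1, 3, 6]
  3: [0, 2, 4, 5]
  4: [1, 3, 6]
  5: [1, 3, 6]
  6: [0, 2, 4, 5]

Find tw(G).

3

A width-3 tree decomposition is:
Bags: B1 = {1, 3, 4, 6}  B2 = {1, 2, 3, 6}  B3 = {1, 3, 5, 6}  B4 = {0, 1, 3, 6}
Tree: B1–B2, B2–B3, B3–B4
Each bag holds 4 vertices, so the decomposition has width 3, which upper-bounds the treewidth. For the lower bound: the 4 vertex sets {4,6}, {1,2}, {3}, {5} are disjoint, each induces a connected subgraph, and every pair is joined by at least one edge of G. Contracting each set to a single vertex therefore yields K_{4} as a minor, and since treewidth is minor-monotone, tw(G) ≥ tw(K_{4}) = 3. Hence tw(G) = 3 exactly.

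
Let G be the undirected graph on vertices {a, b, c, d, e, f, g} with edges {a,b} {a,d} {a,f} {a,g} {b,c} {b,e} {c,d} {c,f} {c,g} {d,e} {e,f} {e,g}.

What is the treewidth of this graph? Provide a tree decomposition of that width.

Every bag has size at most 4, so the width is 4 − 1 = 3 and tw(G) ≤ 3. For the lower bound: the 4 vertex sets {d,e}, {c,g}, {a}, {b} are disjoint, each induces a connected subgraph, and every pair is joined by at least one edge of G. Contracting each set to a single vertex therefore yields K_{4} as a minor, and since treewidth is minor-monotone, tw(G) ≥ tw(K_{4}) = 3. Hence tw(G) = 3 exactly.

Treewidth 3.
One such decomposition:
Bags: B1 = {a, c, d, e}  B2 = {a, c, e, g}  B3 = {a, b, c, e}  B4 = {a, c, e, f}
Tree: B1–B2, B2–B3, B3–B4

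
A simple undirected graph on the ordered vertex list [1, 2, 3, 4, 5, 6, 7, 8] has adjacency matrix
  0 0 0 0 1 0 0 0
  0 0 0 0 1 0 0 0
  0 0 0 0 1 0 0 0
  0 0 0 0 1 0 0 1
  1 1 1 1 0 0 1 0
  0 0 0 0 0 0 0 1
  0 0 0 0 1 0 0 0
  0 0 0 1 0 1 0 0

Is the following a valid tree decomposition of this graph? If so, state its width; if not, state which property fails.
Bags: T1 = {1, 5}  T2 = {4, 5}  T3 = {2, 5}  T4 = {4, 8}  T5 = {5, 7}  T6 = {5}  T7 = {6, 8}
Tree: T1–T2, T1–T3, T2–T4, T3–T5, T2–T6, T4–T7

No — vertex 3 appears in no bag.

A tree decomposition must satisfy three properties: every vertex lies in some bag; for every edge, both endpoints lie together in some bag; and for every vertex, the bags containing it form a connected subtree. Here vertex 3 appears in no bag, so the decomposition is invalid.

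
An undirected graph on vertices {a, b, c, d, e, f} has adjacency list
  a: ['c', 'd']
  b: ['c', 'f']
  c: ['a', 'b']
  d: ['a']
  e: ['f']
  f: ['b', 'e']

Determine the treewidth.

A width-1 tree decomposition is:
Bags: B1 = {e, f}  B2 = {b, f}  B3 = {b, c}  B4 = {a, c}  B5 = {a, d}
Tree: B1–B2, B2–B3, B3–B4, B4–B5
Every bag has size at most 2, so the width is 2 − 1 = 1 and tw(G) ≤ 1. G has an edge, so its treewidth is at least 1. Combining the bounds, tw(G) = 1.

1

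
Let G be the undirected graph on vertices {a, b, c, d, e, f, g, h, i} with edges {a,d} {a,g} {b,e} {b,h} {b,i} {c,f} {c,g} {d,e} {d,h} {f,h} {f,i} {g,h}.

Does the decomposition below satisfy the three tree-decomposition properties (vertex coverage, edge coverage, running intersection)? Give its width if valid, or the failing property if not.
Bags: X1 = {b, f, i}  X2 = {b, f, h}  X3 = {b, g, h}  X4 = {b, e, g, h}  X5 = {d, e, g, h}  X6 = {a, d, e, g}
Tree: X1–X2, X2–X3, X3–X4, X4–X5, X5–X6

No — vertex c appears in no bag.

A tree decomposition must satisfy three properties: every vertex lies in some bag; for every edge, both endpoints lie together in some bag; and for every vertex, the bags containing it form a connected subtree. Here vertex c appears in no bag, so the decomposition is invalid.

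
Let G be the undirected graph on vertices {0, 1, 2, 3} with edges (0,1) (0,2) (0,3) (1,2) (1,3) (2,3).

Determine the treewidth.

3

A width-3 tree decomposition is:
Bags: B1 = {0, 1, 2, 3}
Tree: (single bag)
With just one bag of size 4, the width is 4 − 1 = 3, so tw(G) ≤ 3. On the other hand G contains the 4-clique {0, 1, 2, 3}. A clique must lie in a single bag of any decomposition, so no decomposition can have width below 3. The upper and lower bounds meet at 3, so that is the treewidth.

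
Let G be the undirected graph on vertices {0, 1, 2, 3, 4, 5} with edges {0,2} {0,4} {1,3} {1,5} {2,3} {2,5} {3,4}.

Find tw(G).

2

A width-2 tree decomposition is:
Bags: B1 = {1, 2, 5}  B2 = {1, 2, 3}  B3 = {0, 2, 3}  B4 = {0, 3, 4}
Tree: B1–B2, B2–B3, B3–B4
The largest bag has 3 vertices, giving width 2; this decomposition certifies tw(G) ≤ 2. For the lower bound, G contains the cycle 5–1–3–2–5, so G is not a forest; only forests have treewidth ≤ 1, hence tw(G) ≥ 2. Hence tw(G) = 2 exactly.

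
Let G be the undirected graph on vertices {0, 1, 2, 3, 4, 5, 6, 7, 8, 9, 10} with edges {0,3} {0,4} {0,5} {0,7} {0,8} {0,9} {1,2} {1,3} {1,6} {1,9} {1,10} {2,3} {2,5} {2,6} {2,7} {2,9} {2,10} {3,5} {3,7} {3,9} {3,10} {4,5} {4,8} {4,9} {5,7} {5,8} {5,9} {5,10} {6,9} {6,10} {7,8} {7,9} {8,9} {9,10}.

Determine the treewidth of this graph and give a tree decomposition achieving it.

Treewidth 4.
One optimal decomposition is:
Bags: B1 = {2, 3, 5, 9, 10}  B2 = {2, 3, 5, 7, 9}  B3 = {0, 3, 5, 7, 9}  B4 = {1, 2, 3, 9, 10}  B5 = {0, 5, 7, 8, 9}  B6 = {0, 4, 5, 8, 9}  B7 = {1, 2, 6, 9, 10}
Tree: B1–B2, B2–B3, B1–B4, B3–B5, B5–B6, B4–B7

Each bag holds 5 vertices, so the decomposition has width 4, which upper-bounds the treewidth. For the lower bound, the 5 vertices {1, 2, 3, 9, 10} are pairwise adjacent, and any tree decomposition puts a clique entirely inside one bag — forcing width ≥ 4. Combining the bounds, tw(G) = 4.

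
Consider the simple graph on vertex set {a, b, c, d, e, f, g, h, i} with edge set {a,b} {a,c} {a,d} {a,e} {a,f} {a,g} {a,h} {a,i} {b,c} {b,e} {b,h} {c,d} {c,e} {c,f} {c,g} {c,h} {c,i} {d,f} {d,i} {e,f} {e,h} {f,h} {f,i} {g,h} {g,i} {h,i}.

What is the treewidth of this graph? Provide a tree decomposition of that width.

Treewidth 4.
Bags: B1 = {a, c, g, h, i}  B2 = {a, c, f, h, i}  B3 = {a, c, e, f, h}  B4 = {a, c, d, f, i}  B5 = {a, b, c, e, h}
Tree: B1–B2, B2–B3, B2–B4, B3–B5

The largest bag has 5 vertices, giving width 4; this decomposition certifies tw(G) ≤ 4. On the other hand G contains the 5-clique {a, c, d, f, i}. A clique must lie in a single bag of any decomposition, so no decomposition can have width below 4. Hence tw(G) = 4 exactly.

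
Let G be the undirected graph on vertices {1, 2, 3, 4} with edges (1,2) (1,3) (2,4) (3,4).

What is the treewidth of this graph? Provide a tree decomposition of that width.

Every bag has size at most 3, so the width is 3 − 1 = 2 and tw(G) ≤ 2. For the lower bound, G contains the cycle 2–1–3–4–2, so G is not a forest; only forests have treewidth ≤ 1, hence tw(G) ≥ 2. Combining the bounds, tw(G) = 2.

Treewidth 2.
One optimal decomposition is:
Bags: B1 = {1, 2, 3}  B2 = {2, 3, 4}
Tree: B1–B2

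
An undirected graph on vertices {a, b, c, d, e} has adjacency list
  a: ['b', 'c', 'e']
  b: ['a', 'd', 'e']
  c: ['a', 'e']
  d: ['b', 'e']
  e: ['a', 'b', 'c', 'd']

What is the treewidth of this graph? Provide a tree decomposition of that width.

Treewidth 2.
Bags: B1 = {a, b, e}  B2 = {b, d, e}  B3 = {a, c, e}
Tree: B1–B2, B1–B3

The largest bag has 3 vertices, giving width 2; this decomposition certifies tw(G) ≤ 2. For the lower bound, the 3 vertices {b, d, e} are pairwise adjacent, and any tree decomposition puts a clique entirely inside one bag — forcing width ≥ 2. The upper and lower bounds meet at 2, so that is the treewidth.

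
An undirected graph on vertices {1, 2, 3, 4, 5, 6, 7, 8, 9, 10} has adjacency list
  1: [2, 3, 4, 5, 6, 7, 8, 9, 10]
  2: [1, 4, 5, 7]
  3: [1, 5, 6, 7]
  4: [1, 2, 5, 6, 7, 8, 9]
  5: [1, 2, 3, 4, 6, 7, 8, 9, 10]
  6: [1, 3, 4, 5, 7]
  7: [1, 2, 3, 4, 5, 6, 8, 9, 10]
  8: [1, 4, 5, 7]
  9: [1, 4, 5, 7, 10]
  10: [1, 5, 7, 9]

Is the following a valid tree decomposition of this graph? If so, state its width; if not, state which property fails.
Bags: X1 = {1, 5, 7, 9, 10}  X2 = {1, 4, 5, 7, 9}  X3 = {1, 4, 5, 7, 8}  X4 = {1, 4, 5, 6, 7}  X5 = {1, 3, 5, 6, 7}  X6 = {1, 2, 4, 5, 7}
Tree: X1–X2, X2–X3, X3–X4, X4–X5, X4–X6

Every vertex of G appears in some bag (union = {1, 2, 3, 4, 5, 6, 7, 8, 9, 10}); every edge is covered by a bag; and for each vertex v the set of bags containing v is connected in the bag tree. The decomposition is therefore valid. The largest bag has 5 vertices, so the width is 4.

Yes; width 4.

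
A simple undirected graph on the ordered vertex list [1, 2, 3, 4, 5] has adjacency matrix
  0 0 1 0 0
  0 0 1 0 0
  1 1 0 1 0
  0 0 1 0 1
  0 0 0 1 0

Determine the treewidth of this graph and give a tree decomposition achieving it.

Treewidth 1.
One optimal decomposition is:
Bags: B1 = {3, 4}  B2 = {4, 5}  B3 = {2, 3}  B4 = {1, 3}
Tree: B1–B2, B1–B3, B1–B4

Each bag holds 2 vertices, so the decomposition has width 1, which upper-bounds the treewidth. Since G has at least one edge (e.g. 3–4), it is not an edgeless graph, so tw(G) ≥ 1. Hence tw(G) = 1 exactly.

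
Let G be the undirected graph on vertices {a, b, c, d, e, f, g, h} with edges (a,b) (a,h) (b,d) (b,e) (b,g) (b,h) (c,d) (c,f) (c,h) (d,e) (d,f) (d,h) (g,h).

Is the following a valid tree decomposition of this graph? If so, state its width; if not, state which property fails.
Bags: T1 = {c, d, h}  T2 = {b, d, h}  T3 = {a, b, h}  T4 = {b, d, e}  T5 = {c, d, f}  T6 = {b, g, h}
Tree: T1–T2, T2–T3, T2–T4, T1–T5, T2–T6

Yes; width 2.

Vertex coverage: the bags together contain {a, b, c, d, e, f, g, h}, the full vertex set. Edge coverage: each edge of G has both endpoints in at least one bag. Running intersection: for every vertex, the bags containing it form a connected subtree. All three properties hold, so this is a valid tree decomposition of width max|bag| − 1 = 2, and hence tw(G) ≤ 2.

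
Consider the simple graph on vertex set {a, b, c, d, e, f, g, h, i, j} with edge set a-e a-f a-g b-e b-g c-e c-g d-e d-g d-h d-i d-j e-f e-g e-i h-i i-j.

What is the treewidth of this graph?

2

A width-2 tree decomposition is:
Bags: B1 = {d, e, i}  B2 = {d, i, j}  B3 = {d, e, g}  B4 = {a, e, g}  B5 = {a, e, f}  B6 = {c, e, g}  B7 = {d, h, i}  B8 = {b, e, g}
Tree: B1–B2, B1–B3, B3–B4, B4–B5, B3–B6, B1–B7, B3–B8
The largest bag has 3 vertices, giving width 2; this decomposition certifies tw(G) ≤ 2. For the lower bound, the 3 vertices {d, i, j} are pairwise adjacent, and any tree decomposition puts a clique entirely inside one bag — forcing width ≥ 2. Combining the bounds, tw(G) = 2.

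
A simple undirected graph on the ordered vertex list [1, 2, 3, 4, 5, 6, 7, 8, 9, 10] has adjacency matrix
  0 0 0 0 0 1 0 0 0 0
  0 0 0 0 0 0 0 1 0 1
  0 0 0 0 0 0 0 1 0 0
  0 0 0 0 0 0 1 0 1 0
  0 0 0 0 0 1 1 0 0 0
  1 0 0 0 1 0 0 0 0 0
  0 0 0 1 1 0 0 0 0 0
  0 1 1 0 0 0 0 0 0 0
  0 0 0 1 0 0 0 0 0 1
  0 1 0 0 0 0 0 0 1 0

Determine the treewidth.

1

A width-1 tree decomposition is:
Bags: B1 = {3, 8}  B2 = {2, 8}  B3 = {2, 10}  B4 = {9, 10}  B5 = {4, 9}  B6 = {4, 7}  B7 = {5, 7}  B8 = {5, 6}  B9 = {1, 6}
Tree: B1–B2, B2–B3, B3–B4, B4–B5, B5–B6, B6–B7, B7–B8, B8–B9
Every bag has size at most 2, so the width is 2 − 1 = 1 and tw(G) ≤ 1. G has an edge, so its treewidth is at least 1. The upper and lower bounds meet at 1, so that is the treewidth.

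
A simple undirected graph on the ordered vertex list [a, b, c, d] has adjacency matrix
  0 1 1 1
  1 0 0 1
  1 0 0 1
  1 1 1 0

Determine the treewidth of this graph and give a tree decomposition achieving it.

Every bag has size at most 3, so the width is 3 − 1 = 2 and tw(G) ≤ 2. Conversely, {a, c, d} is a clique of size 3, and the vertices of any clique must share a bag in every tree decomposition; so some bag has ≥ 3 vertices and tw(G) ≥ 2. Combining the bounds, tw(G) = 2.

Treewidth 2.
Bags: B1 = {a, b, d}  B2 = {a, c, d}
Tree: B1–B2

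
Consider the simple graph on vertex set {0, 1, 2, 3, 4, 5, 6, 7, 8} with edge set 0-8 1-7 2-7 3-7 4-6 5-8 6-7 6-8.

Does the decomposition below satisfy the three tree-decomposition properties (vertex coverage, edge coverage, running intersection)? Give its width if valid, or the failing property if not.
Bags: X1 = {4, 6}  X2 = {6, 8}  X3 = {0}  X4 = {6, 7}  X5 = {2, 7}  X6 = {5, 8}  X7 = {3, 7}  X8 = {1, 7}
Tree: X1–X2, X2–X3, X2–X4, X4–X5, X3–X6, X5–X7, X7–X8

No — edge (8,0) lies in no bag.

A tree decomposition must satisfy three properties: every vertex lies in some bag; for every edge, both endpoints lie together in some bag; and for every vertex, the bags containing it form a connected subtree. Here edge (8,0) lies in no bag, so the decomposition is invalid.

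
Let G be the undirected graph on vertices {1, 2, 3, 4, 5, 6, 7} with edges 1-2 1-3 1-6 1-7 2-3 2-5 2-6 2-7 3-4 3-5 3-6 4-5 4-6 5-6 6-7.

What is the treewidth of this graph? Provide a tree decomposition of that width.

Treewidth 3.
One optimal decomposition is:
Bags: B1 = {3, 4, 5, 6}  B2 = {2, 3, 5, 6}  B3 = {1, 2, 3, 6}  B4 = {1, 2, 6, 7}
Tree: B1–B2, B2–B3, B3–B4

The largest bag has 4 vertices, giving width 3; this decomposition certifies tw(G) ≤ 3. For the lower bound, the 4 vertices {1, 2, 3, 6} are pairwise adjacent, and any tree decomposition puts a clique entirely inside one bag — forcing width ≥ 3. Therefore the treewidth is 3.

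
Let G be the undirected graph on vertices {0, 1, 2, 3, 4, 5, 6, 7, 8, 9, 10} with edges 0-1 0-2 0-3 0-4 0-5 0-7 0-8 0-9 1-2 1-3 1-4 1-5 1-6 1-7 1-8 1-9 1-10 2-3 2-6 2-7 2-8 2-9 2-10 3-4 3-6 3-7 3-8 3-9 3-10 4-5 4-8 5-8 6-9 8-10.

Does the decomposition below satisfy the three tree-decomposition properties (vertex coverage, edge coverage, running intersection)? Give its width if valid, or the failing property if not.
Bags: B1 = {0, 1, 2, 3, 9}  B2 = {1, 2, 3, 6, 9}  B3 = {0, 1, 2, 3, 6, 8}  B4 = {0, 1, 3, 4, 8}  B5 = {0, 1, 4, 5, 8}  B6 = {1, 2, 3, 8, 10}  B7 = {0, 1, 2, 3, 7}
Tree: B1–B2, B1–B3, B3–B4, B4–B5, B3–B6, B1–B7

No — bags containing vertex 6 are not connected in the tree.

A tree decomposition must satisfy three properties: every vertex lies in some bag; for every edge, both endpoints lie together in some bag; and for every vertex, the bags containing it form a connected subtree. Here bags containing vertex 6 are not connected in the tree, so the decomposition is invalid.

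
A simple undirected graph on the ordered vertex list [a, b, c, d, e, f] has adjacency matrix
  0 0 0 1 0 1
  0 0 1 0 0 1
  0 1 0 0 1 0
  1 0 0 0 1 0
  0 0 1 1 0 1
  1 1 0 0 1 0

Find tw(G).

A width-2 tree decomposition is:
Bags: B1 = {a, d, f}  B2 = {d, e, f}  B3 = {b, e, f}  B4 = {b, c, e}
Tree: B1–B2, B2–B3, B3–B4
Each bag holds 3 vertices, so the decomposition has width 2, which upper-bounds the treewidth. The edges a–d–e–f–a form a cycle, so G is not a tree and its treewidth is at least 2. Combining the bounds, tw(G) = 2.

2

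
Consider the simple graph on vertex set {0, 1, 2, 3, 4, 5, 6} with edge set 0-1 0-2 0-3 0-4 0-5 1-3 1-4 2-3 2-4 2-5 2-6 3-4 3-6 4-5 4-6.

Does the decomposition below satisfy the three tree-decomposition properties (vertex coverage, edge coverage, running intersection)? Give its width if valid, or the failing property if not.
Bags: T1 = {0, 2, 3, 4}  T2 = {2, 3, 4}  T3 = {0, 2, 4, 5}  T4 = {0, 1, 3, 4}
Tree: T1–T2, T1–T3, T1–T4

A tree decomposition must satisfy three properties: every vertex lies in some bag; for every edge, both endpoints lie together in some bag; and for every vertex, the bags containing it form a connected subtree. Here vertex 6 appears in no bag, so the decomposition is invalid.

No — vertex 6 appears in no bag.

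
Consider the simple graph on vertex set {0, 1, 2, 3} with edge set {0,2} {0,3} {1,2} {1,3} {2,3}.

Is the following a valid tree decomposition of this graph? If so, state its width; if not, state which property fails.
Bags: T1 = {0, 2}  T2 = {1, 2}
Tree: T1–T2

A tree decomposition must satisfy three properties: every vertex lies in some bag; for every edge, both endpoints lie together in some bag; and for every vertex, the bags containing it form a connected subtree. Here vertex 3 appears in no bag, so the decomposition is invalid.

No — vertex 3 appears in no bag.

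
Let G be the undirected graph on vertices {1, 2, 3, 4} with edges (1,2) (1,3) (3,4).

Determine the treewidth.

1

A width-1 tree decomposition is:
Bags: B1 = {1, 3}  B2 = {1, 2}  B3 = {3, 4}
Tree: B1–B2, B1–B3
Each bag holds 2 vertices, so the decomposition has width 1, which upper-bounds the treewidth. Any graph with an edge has treewidth ≥ 1, and G has the edge 1–3. Therefore the treewidth is 1.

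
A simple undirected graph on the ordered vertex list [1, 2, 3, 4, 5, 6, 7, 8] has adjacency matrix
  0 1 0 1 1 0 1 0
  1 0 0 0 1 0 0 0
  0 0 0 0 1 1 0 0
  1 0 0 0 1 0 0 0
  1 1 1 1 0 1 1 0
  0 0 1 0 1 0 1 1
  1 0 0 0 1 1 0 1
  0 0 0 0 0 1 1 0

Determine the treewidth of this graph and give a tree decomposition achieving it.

Every bag has size at most 3, so the width is 3 − 1 = 2 and tw(G) ≤ 2. For the lower bound, the 3 vertices {6, 7, 8} are pairwise adjacent, and any tree decomposition puts a clique entirely inside one bag — forcing width ≥ 2. The upper and lower bounds meet at 2, so that is the treewidth.

Treewidth 2.
Bags: B1 = {1, 2, 5}  B2 = {1, 5, 7}  B3 = {1, 4, 5}  B4 = {5, 6, 7}  B5 = {6, 7, 8}  B6 = {3, 5, 6}
Tree: B1–B2, B2–B3, B2–B4, B4–B5, B4–B6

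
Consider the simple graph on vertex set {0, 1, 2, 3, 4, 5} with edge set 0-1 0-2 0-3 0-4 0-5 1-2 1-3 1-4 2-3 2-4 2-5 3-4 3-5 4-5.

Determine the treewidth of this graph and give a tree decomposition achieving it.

Treewidth 4.
Bags: B1 = {0, 2, 3, 4, 5}  B2 = {0, 1, 2, 3, 4}
Tree: B1–B2

The largest bag has 5 vertices, giving width 4; this decomposition certifies tw(G) ≤ 4. For the lower bound, the 5 vertices {0, 1, 2, 3, 4} are pairwise adjacent, and any tree decomposition puts a clique entirely inside one bag — forcing width ≥ 4. The upper and lower bounds meet at 4, so that is the treewidth.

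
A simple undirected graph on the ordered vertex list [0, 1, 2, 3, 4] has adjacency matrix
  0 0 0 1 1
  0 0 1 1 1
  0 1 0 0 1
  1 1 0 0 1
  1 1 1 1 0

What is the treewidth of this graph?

A width-2 tree decomposition is:
Bags: B1 = {1, 3, 4}  B2 = {0, 3, 4}  B3 = {1, 2, 4}
Tree: B1–B2, B1–B3
The largest bag has 3 vertices, giving width 2; this decomposition certifies tw(G) ≤ 2. For the lower bound, the 3 vertices {0, 3, 4} are pairwise adjacent, and any tree decomposition puts a clique entirely inside one bag — forcing width ≥ 2. Hence tw(G) = 2 exactly.

2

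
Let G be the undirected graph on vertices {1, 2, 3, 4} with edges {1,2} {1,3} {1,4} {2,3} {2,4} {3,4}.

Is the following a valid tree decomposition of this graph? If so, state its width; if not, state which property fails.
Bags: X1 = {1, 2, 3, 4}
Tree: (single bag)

Yes; width 3.

Every vertex of G appears in some bag (union = {1, 2, 3, 4}); every edge is covered by a bag; and for each vertex v the set of bags containing v is connected in the bag tree. The decomposition is therefore valid. The largest bag has 4 vertices, so the width is 3.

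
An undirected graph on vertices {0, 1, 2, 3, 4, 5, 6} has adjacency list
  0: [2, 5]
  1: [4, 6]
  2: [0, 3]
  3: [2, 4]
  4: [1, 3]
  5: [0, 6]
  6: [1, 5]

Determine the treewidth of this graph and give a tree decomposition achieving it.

Every bag has size at most 3, so the width is 3 − 1 = 2 and tw(G) ≤ 2. For the lower bound, G contains the cycle 0–2–3–4–1–6–5–0, so G is not a forest; only forests have treewidth ≤ 1, hence tw(G) ≥ 2. The upper and lower bounds meet at 2, so that is the treewidth.

Treewidth 2.
Bags: B1 = {0, 2, 3}  B2 = {0, 3, 4}  B3 = {0, 1, 4}  B4 = {0, 1, 6}  B5 = {0, 5, 6}
Tree: B1–B2, B2–B3, B3–B4, B4–B5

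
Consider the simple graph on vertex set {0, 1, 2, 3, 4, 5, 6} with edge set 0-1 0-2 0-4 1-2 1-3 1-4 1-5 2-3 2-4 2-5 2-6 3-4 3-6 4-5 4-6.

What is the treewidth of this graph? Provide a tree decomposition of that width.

Every bag has size at most 4, so the width is 4 − 1 = 3 and tw(G) ≤ 3. For the lower bound, the 4 vertices {0, 1, 2, 4} are pairwise adjacent, and any tree decomposition puts a clique entirely inside one bag — forcing width ≥ 3. The upper and lower bounds meet at 3, so that is the treewidth.

Treewidth 3.
One optimal decomposition is:
Bags: B1 = {0, 1, 2, 4}  B2 = {1, 2, 4, 5}  B3 = {1, 2, 3, 4}  B4 = {2, 3, 4, 6}
Tree: B1–B2, B1–B3, B3–B4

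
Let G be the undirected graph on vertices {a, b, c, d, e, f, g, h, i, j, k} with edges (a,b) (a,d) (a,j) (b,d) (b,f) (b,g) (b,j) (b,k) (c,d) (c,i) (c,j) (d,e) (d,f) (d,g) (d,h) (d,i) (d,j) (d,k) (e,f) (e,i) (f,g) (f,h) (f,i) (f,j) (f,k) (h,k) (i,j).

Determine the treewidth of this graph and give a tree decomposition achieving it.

Every bag has size at most 4, so the width is 4 − 1 = 3 and tw(G) ≤ 3. For the lower bound, the 4 vertices {a, b, d, j} are pairwise adjacent, and any tree decomposition puts a clique entirely inside one bag — forcing width ≥ 3. Therefore the treewidth is 3.

Treewidth 3.
One optimal decomposition is:
Bags: B1 = {a, b, d, j}  B2 = {b, d, f, j}  B3 = {b, d, f, g}  B4 = {d, f, i, j}  B5 = {d, e, f, i}  B6 = {b, d, f, k}  B7 = {c, d, i, j}  B8 = {d, f, h, k}
Tree: B1–B2, B2–B3, B2–B4, B4–B5, B2–B6, B4–B7, B6–B8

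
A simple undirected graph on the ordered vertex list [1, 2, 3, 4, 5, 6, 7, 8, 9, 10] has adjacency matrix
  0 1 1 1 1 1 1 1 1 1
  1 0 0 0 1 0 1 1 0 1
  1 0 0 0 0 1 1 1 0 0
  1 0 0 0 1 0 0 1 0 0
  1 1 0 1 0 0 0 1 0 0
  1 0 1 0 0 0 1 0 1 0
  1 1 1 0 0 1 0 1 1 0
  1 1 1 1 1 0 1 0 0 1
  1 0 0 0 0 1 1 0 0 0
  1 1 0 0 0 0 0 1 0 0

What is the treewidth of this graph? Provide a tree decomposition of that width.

Treewidth 3.
One such decomposition:
Bags: B1 = {1, 2, 5, 8}  B2 = {1, 2, 7, 8}  B3 = {1, 3, 7, 8}  B4 = {1, 3, 6, 7}  B5 = {1, 2, 8, 10}  B6 = {1, 6, 7, 9}  B7 = {1, 4, 5, 8}
Tree: B1–B2, B2–B3, B3–B4, B1–B5, B4–B6, B1–B7

Each bag holds 4 vertices, so the decomposition has width 3, which upper-bounds the treewidth. On the other hand G contains the 4-clique {1, 2, 8, 10}. A clique must lie in a single bag of any decomposition, so no decomposition can have width below 3. Combining the bounds, tw(G) = 3.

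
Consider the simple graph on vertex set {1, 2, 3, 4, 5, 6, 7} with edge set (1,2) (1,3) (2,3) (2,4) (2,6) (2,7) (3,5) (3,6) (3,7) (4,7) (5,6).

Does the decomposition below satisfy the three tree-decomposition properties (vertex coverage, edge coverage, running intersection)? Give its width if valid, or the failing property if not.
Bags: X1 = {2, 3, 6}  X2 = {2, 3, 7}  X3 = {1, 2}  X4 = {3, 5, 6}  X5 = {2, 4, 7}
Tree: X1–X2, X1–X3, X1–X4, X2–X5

A tree decomposition must satisfy three properties: every vertex lies in some bag; for every edge, both endpoints lie together in some bag; and for every vertex, the bags containing it form a connected subtree. Here edge (3,1) lies in no bag, so the decomposition is invalid.

No — edge (3,1) lies in no bag.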